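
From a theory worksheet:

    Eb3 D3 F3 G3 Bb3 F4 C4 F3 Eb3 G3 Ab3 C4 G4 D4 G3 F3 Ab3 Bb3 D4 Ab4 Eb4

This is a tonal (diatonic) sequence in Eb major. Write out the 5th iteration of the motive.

The 7-note cells begin on Eb3, F3, G3 — each up a 2nd from the last.
Carrying on: Ab3 → Bb3.
So cell 5 is Bb3 Ab3 C4 D4 F4 C5 G4.

Bb3 Ab3 C4 D4 F4 C5 G4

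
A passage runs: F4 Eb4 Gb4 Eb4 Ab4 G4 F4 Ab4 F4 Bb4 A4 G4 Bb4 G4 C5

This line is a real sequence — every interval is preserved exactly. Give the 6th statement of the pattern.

D#5 C#5 E5 C#5 F#5

The 5-note cells begin on F4, G4, A4 — each up a 2nd from the last.
Continuing the starts: B4 → C#5 → D#5.
From D#5 the exact shape gives D#5 C#5 E5 C#5 F#5.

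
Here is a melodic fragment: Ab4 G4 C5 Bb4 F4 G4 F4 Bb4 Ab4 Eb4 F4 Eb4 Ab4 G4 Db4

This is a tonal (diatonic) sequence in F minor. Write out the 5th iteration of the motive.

Taking 5-note groups, the heads are Ab4, G4, F4: the pattern moves down a 2nd.
Carrying on: Eb4 → Db4.
Statement 5 starts on Db4 and keeps the same diatonic contour: Db4 C4 F4 Eb4 Bb3.

Db4 C4 F4 Eb4 Bb3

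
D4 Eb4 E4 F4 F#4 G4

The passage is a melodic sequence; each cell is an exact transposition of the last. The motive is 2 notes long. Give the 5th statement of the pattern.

Taking 2-note groups, the heads are D4, E4, F#4: the pattern moves up a 2nd.
Carrying on: G#4 → A#4.
So cell 5 is A#4 B4.

A#4 B4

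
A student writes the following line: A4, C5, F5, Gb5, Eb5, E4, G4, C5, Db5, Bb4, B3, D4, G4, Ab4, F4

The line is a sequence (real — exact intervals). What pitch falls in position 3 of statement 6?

E3

Grouping in 5s, the 3rd note of each cell is F5, C5, G4.
Extending down a 4th: D4 → A3 → E3.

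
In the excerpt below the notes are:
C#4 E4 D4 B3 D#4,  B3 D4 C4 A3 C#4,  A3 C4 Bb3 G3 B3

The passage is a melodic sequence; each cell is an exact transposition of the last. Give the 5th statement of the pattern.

F3 Ab3 Gb3 Eb3 G3

With a 5-note motive the entries are C#4, B3, A3, each down a 2nd from the previous.
Extending down a 2nd: G3 → F3.
So cell 5 is F3 Ab3 Gb3 Eb3 G3.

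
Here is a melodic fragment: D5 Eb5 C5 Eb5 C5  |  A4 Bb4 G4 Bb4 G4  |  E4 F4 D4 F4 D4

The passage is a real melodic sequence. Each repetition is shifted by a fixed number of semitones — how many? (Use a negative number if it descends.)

The 5-note cells begin on D5, A4, E4 — each down a 4th from the last.
D5→A4 is 69 − 74 = -5 semitones.

-5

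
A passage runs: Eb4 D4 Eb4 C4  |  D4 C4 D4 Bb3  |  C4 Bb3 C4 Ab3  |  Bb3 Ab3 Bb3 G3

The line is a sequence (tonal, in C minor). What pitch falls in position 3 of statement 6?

G3

The unit is 4 notes. Position-3 pitches of the 4 shown cells: Eb4, D4, C4, Bb3.
Carrying that down a 2nd forward: Ab3 → G3.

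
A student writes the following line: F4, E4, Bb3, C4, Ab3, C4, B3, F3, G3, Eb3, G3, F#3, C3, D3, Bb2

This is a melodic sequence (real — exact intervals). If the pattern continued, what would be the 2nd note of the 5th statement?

G#2

With 5-note cells, note 2 of each statement runs E4, B3, F#3.
Each moves down a 4th. Continuing: C#3 → G#2.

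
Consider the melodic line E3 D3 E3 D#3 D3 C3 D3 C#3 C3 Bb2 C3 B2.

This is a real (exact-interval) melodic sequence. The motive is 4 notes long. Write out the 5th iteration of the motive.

Unit = 4 notes; the statements start on E3, D3, C3, moving down a 2nd each time.
Carrying on: Bb2 → Ab2.
From Ab2 the exact shape gives Ab2 Gb2 Ab2 G2.

Ab2 Gb2 Ab2 G2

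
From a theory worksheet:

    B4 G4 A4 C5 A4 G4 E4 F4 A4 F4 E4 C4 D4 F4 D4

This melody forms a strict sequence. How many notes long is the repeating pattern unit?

5

There are 15 notes; a 5-note unit gives 3 cells:
B4 G4 A4 C5 A4 | G4 E4 F4 A4 F4 | E4 C4 D4 F4 D4
That's a consistent down a 3rd shift per cell, and no other grouping gives one.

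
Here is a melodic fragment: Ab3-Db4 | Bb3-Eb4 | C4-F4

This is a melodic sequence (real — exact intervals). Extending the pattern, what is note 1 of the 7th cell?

G#4

The unit is 2 notes. Position-1 pitches of the 3 shown cells: Ab3, Bb3, C4.
Extending up a 2nd: D4 → E4 → F#4 → G#4.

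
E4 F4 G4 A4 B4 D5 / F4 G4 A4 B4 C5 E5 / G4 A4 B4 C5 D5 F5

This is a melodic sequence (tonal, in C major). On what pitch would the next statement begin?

With a 6-note motive the entries are E4, F4, G4, each up a 2nd from the previous.
One more step up a 2nd gives A4.

A4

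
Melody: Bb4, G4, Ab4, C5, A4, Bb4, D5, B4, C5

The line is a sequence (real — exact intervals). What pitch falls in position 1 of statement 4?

The unit is 3 notes. Position-1 pitches of the 3 shown cells: Bb4, C5, D5.
One more up a 2nd gives E5.

E5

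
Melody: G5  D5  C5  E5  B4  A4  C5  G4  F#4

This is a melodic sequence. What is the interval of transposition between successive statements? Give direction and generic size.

down a 3rd

Taking 3-note groups, the heads are G5, E5, C5: the pattern moves down a 3rd.
From G5 to E5: down a 3rd.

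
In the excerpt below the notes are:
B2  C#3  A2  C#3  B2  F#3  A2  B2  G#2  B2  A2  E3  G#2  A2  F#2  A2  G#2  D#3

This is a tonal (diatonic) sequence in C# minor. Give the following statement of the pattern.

Taking 6-note groups, the heads are B2, A2, G#2: the pattern moves down a 2nd.
Statement 4 starts on F#2 and keeps the same diatonic contour: F#2 G#2 E2 G#2 F#2 C#3.

F#2 G#2 E2 G#2 F#2 C#3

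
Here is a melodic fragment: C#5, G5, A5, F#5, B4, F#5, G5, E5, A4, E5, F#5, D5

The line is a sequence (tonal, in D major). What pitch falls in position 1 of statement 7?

With 4-note cells, note 1 of each statement runs C#5, B4, A4.
Each moves down a 2nd. Continuing: G4 → F#4 → E4 → D4.

D4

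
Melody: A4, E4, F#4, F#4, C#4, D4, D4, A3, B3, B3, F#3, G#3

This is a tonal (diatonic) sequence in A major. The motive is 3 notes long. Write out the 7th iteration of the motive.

C#3 G#2 A2

Unit = 3 notes; the statements start on A4, F#4, D4, B3, moving down a 3rd each time.
Carrying on: G#3 → E3 → C#3.
So cell 7 is C#3 G#2 A2.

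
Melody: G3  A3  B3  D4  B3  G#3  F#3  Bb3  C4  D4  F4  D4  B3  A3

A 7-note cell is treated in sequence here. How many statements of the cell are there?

14 notes in groups of 7 gives 14/7 = 2 statements.
Starts: G3, Bb3 — each up a 3rd.

2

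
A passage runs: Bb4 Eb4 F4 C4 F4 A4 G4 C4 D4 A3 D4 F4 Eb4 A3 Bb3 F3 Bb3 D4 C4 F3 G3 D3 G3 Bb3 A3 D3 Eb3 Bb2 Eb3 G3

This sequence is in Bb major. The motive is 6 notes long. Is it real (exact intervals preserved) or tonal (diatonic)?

tonal

Every note is diatonic to Bb major.
Cell 1 has +4 semitones from note 5 to 6, but cell 2 has +3 — the interval quality changes while the contour stays the same, which is the hallmark of a tonal sequence.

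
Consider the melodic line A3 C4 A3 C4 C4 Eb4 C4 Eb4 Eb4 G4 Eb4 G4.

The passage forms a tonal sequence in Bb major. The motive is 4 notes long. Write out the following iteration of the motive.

G4 Bb4 G4 Bb4

Taking 4-note groups, the heads are A3, C4, Eb4: the pattern moves up a 3rd.
So cell 4 is G4 Bb4 G4 Bb4.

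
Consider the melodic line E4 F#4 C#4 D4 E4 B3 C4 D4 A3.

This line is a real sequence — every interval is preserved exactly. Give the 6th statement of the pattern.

Taking 3-note groups, the heads are E4, D4, C4: the pattern moves down a 2nd.
Extending down a 2nd: Bb3 → Ab3 → Gb3.
Statement 6 starts on Gb3 and keeps the same exact contour: Gb3 Ab3 Eb3.

Gb3 Ab3 Eb3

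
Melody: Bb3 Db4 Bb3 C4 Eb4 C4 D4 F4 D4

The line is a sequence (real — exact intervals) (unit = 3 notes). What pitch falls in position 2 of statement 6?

B4

Grouping in 3s, the 2nd note of each cell is Db4, Eb4, F4.
Carrying that up a 2nd forward: G4 → A4 → B4.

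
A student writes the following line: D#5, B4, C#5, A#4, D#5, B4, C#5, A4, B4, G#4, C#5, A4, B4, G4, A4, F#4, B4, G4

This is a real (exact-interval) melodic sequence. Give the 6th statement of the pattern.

Taking 6-note groups, the heads are D#5, C#5, B4: the pattern moves down a 2nd.
Carrying on: A4 → G4 → F4.
So cell 6 is F4 Db4 Eb4 C4 F4 Db4.

F4 Db4 Eb4 C4 F4 Db4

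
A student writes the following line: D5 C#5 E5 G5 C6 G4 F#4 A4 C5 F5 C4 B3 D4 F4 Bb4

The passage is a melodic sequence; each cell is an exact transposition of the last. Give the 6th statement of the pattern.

Eb2 D2 F2 Ab2 Db3

Taking 5-note groups, the heads are D5, G4, C4: the pattern moves down a 5th.
Continuing the starts: F3 → Bb2 → Eb2.
Statement 6 starts on Eb2 and keeps the same exact contour: Eb2 D2 F2 Ab2 Db3.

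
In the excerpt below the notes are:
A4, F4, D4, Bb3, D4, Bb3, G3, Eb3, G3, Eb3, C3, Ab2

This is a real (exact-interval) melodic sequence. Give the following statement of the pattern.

C3 Ab2 F2 Db2

The 4-note cells begin on A4, D4, G3 — each down a 5th from the last.
Statement 4 starts on C3 and keeps the same exact contour: C3 Ab2 F2 Db2.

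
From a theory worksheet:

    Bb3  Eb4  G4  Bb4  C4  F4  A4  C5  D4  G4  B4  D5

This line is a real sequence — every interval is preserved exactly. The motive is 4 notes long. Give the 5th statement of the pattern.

F#4 B4 D#5 F#5

With a 4-note motive the entries are Bb3, C4, D4, each up a 2nd from the previous.
Carrying on: E4 → F#4.
Statement 5 starts on F#4 and keeps the same exact contour: F#4 B4 D#5 F#5.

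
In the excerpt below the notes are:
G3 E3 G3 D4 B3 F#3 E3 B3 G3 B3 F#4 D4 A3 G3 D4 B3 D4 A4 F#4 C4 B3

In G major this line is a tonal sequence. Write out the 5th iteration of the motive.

Taking 7-note groups, the heads are G3, B3, D4: the pattern moves up a 3rd.
Continuing the starts: F#4 → A4.
Statement 5 starts on A4 and keeps the same diatonic contour: A4 F#4 A4 E5 C5 G4 F#4.

A4 F#4 A4 E5 C5 G4 F#4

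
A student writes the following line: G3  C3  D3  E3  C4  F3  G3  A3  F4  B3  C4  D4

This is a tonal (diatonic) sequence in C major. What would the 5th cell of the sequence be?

Unit = 4 notes; the statements start on G3, C4, F4, moving up a 4th each time.
Continuing the starts: B4 → E5.
So cell 5 is E5 A4 B4 C5.

E5 A4 B4 C5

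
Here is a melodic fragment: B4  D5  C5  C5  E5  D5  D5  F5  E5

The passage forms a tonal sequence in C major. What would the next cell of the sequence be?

Unit = 3 notes; the statements start on B4, C5, D5, moving up a 2nd each time.
From E5 the diatonic shape gives E5 G5 F5.

E5 G5 F5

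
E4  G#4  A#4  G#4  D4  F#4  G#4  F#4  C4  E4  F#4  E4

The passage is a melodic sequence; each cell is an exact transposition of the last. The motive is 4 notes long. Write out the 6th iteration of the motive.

Gb3 Bb3 C4 Bb3

With a 4-note motive the entries are E4, D4, C4, each down a 2nd from the previous.
Carrying on: Bb3 → Ab3 → Gb3.
Statement 6 starts on Gb3 and keeps the same exact contour: Gb3 Bb3 C4 Bb3.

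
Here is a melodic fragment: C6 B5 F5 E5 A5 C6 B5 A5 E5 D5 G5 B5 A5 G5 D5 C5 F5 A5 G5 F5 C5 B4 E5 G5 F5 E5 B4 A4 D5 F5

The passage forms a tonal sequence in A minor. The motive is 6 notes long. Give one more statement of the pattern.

E5 D5 A4 G4 C5 E5

Taking 6-note groups, the heads are C6, B5, A5, G5, F5: the pattern moves down a 2nd.
From E5 the diatonic shape gives E5 D5 A4 G4 C5 E5.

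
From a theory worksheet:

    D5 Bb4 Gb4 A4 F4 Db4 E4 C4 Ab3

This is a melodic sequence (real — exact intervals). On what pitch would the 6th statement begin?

C#3

Taking 3-note groups, the heads are D5, A4, E4: the pattern moves down a 4th.
Continuing: B3 → F#3 → C#3. Statement 6 starts on C#3.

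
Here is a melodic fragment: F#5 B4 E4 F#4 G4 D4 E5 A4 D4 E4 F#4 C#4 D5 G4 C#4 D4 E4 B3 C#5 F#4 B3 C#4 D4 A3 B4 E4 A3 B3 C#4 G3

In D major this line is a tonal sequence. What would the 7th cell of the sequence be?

G4 C#4 F#3 G3 A3 E3

The 6-note cells begin on F#5, E5, D5, C#5, B4 — each down a 2nd from the last.
Carrying on: A4 → G4.
So cell 7 is G4 C#4 F#3 G3 A3 E3.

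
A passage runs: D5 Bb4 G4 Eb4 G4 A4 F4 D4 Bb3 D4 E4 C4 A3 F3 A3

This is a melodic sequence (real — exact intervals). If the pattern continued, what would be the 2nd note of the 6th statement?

The unit is 5 notes. Position-2 pitches of the 3 shown cells: Bb4, F4, C4.
Carrying that down a 4th forward: G3 → D3 → A2.

A2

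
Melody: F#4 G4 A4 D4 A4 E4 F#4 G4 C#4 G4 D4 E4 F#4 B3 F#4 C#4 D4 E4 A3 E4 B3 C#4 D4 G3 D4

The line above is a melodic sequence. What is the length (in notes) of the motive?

5

Try groups of 5 (5 cells in 25 notes):
F#4 G4 A4 D4 A4 | E4 F#4 G4 C#4 G4 | D4 E4 F#4 B3 F#4 | C#4 D4 E4 A3 E4 | B3 C#4 D4 G3 D4
Each cell is the previous one down a 2nd — so the unit is 5 notes.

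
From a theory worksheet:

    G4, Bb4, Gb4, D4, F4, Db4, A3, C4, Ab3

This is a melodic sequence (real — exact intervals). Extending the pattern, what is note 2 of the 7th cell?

E2

With 3-note cells, note 2 of each statement runs Bb4, F4, C4.
Each moves down a 4th. Continuing: G3 → D3 → A2 → E2.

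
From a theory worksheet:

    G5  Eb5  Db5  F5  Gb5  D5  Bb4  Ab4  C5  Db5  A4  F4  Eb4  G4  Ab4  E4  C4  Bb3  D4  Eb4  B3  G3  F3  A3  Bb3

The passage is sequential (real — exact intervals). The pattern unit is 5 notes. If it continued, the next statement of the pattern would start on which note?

Taking 5-note groups, the heads are G5, D5, A4, E4, B3: the pattern moves down a 4th.
One more step down a 4th gives F#3.

F#3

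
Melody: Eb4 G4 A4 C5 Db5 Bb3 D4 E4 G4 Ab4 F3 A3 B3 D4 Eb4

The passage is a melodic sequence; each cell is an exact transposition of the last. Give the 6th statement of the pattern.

D2 F#2 G#2 B2 C3

The 5-note cells begin on Eb4, Bb3, F3 — each down a 4th from the last.
Carrying on: C3 → G2 → D2.
So cell 6 is D2 F#2 G#2 B2 C3.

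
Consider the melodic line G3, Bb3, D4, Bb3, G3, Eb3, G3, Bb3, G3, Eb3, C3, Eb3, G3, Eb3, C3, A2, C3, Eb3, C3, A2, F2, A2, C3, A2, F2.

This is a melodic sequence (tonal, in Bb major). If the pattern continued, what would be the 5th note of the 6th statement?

With 5-note cells, note 5 of each statement runs G3, Eb3, C3, A2, F2.
Each moves down a 3rd; the next is D2.

D2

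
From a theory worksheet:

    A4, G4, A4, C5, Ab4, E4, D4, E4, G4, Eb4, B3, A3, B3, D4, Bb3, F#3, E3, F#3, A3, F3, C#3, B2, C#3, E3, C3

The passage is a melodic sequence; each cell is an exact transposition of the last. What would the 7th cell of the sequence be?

The 5-note cells begin on A4, E4, B3, F#3, C#3 — each down a 4th from the last.
Carrying on: G#2 → D#2.
Statement 7 starts on D#2 and keeps the same exact contour: D#2 C#2 D#2 F#2 D2.

D#2 C#2 D#2 F#2 D2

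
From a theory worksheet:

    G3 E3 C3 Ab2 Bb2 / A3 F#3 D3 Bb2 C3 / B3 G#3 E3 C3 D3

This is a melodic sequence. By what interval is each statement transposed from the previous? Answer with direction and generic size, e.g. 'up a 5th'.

With a 5-note motive the entries are G3, A3, B3, each up a 2nd from the previous.
From G3 to A3: up a 2nd.

up a 2nd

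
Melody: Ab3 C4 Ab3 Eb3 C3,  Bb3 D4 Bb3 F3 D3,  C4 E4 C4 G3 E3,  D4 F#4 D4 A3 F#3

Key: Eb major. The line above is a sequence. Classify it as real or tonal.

real

Each cell has the same semitone pattern (4, -4, -5, -3) — intervals are preserved exactly.
And E4 lies outside Eb major, so the sequence is real rather than tonal.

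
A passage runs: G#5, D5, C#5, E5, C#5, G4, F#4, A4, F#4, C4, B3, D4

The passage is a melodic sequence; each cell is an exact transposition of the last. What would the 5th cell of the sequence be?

The 4-note cells begin on G#5, C#5, F#4 — each down a 5th from the last.
Carrying on: B3 → E3.
Statement 5 starts on E3 and keeps the same exact contour: E3 Bb2 A2 C3.

E3 Bb2 A2 C3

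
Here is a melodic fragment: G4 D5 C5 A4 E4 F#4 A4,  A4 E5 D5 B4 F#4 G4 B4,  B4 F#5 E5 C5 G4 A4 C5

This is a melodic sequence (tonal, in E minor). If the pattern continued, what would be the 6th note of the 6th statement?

D5

Grouping in 7s, the 6th note of each cell is F#4, G4, A4.
Each moves up a 2nd. Continuing: B4 → C5 → D5.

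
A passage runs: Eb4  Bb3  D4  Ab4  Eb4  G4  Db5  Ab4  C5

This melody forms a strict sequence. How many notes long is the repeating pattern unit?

9 notes total. Splitting into 3 groups of 3:
Eb4 Bb3 D4 | Ab4 Eb4 G4 | Db5 Ab4 C5
Each cell is the previous one up a 4th — so the unit is 3 notes.

3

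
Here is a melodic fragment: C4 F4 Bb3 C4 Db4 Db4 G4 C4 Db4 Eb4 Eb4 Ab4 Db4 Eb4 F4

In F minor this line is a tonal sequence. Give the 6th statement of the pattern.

Taking 5-note groups, the heads are C4, Db4, Eb4: the pattern moves up a 2nd.
Extending up a 2nd: F4 → G4 → Ab4.
Statement 6 starts on Ab4 and keeps the same diatonic contour: Ab4 Db5 G4 Ab4 Bb4.

Ab4 Db5 G4 Ab4 Bb4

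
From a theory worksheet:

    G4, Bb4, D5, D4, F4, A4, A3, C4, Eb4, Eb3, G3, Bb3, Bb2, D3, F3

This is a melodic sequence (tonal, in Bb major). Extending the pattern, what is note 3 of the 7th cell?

Grouping in 3s, the 3rd note of each cell is D5, A4, Eb4, Bb3, F3.
Each moves down a 4th. Continuing: C3 → G2.

G2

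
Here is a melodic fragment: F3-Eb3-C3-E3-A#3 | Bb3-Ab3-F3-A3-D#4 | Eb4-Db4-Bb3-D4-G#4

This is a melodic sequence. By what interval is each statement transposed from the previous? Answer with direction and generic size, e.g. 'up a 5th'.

up a 4th

With a 5-note motive the entries are F3, Bb3, Eb4, each up a 4th from the previous.
From F3 to Bb3: up a 4th.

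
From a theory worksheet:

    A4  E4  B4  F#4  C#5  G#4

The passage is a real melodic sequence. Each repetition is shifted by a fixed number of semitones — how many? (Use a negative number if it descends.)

The 2-note cells begin on A4, B4, C#5 — each up a 2nd from the last.
Counting half-steps from A4 to B4: 2.

2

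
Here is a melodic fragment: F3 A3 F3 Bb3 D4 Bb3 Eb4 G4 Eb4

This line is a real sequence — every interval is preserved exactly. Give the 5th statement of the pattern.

Taking 3-note groups, the heads are F3, Bb3, Eb4: the pattern moves up a 4th.
Continuing the starts: Ab4 → Db5.
So cell 5 is Db5 F5 Db5.

Db5 F5 Db5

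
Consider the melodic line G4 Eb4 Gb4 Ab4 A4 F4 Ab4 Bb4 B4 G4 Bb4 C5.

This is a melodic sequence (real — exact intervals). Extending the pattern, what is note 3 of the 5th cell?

D5

The unit is 4 notes. Position-3 pitches of the 3 shown cells: Gb4, Ab4, Bb4.
Carrying that up a 2nd forward: C5 → D5.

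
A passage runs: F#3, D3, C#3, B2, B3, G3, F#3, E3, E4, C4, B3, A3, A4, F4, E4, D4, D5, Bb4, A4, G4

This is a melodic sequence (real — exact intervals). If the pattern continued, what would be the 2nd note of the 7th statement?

With 4-note cells, note 2 of each statement runs D3, G3, C4, F4, Bb4.
Each moves up a 4th. Continuing: Eb5 → Ab5.

Ab5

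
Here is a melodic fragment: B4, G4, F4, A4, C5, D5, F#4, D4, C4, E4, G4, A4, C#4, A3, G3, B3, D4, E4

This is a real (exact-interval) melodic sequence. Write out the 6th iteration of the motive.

A#2 F#2 E2 G#2 B2 C#3

Taking 6-note groups, the heads are B4, F#4, C#4: the pattern moves down a 4th.
Carrying on: G#3 → D#3 → A#2.
Statement 6 starts on A#2 and keeps the same exact contour: A#2 F#2 E2 G#2 B2 C#3.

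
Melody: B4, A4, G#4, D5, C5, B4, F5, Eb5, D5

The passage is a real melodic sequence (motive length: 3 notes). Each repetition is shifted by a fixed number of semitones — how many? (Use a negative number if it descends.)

With a 3-note motive the entries are B4, D5, F5, each up a 3rd from the previous.
B4 to D5 spans +3 semitones.

3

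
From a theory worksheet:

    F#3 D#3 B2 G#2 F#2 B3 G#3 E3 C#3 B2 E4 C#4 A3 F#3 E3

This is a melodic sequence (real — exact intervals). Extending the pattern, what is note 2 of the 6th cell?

With 5-note cells, note 2 of each statement runs D#3, G#3, C#4.
Extending up a 4th: F#4 → B4 → E5.

E5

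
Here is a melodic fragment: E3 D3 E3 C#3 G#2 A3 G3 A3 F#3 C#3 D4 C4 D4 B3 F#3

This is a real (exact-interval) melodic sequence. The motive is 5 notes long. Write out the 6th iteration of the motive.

The 5-note cells begin on E3, A3, D4 — each up a 4th from the last.
Carrying on: G4 → C5 → F5.
Statement 6 starts on F5 and keeps the same exact contour: F5 Eb5 F5 D5 A4.

F5 Eb5 F5 D5 A4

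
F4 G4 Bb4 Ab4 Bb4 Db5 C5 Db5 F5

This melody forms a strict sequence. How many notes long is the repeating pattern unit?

There are 9 notes; a 3-note unit gives 3 cells:
F4 G4 Bb4 | Ab4 Bb4 Db5 | C5 Db5 F5
That's a consistent up a 3rd shift per cell, and no other grouping gives one.

3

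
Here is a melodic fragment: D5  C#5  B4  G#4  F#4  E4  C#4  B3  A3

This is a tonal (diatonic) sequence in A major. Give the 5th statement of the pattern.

B2 A2 G#2

The 3-note cells begin on D5, G#4, C#4 — each down a 5th from the last.
Extending down a 5th: F#3 → B2.
Statement 5 starts on B2 and keeps the same diatonic contour: B2 A2 G#2.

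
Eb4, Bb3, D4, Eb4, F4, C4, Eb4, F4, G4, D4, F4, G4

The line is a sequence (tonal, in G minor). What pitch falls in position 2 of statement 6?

G4

The unit is 4 notes. Position-2 pitches of the 3 shown cells: Bb3, C4, D4.
Extending up a 2nd: Eb4 → F4 → G4.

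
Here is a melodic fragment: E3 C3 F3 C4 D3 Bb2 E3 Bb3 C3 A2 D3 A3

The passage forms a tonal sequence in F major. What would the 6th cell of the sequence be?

Unit = 4 notes; the statements start on E3, D3, C3, moving down a 2nd each time.
Extending down a 2nd: Bb2 → A2 → G2.
Statement 6 starts on G2 and keeps the same diatonic contour: G2 E2 A2 E3.

G2 E2 A2 E3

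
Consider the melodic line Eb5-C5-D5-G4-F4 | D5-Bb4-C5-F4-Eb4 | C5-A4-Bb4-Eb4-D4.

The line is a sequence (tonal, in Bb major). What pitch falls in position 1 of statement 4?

Grouping in 5s, the 1st note of each cell is Eb5, D5, C5.
One more down a 2nd gives Bb4.

Bb4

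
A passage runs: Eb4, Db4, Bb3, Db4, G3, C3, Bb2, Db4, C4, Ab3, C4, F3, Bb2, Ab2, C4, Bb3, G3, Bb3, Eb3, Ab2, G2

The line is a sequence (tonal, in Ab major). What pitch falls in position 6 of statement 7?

Db2

With 7-note cells, note 6 of each statement runs C3, Bb2, Ab2.
Each moves down a 2nd. Continuing: G2 → F2 → Eb2 → Db2.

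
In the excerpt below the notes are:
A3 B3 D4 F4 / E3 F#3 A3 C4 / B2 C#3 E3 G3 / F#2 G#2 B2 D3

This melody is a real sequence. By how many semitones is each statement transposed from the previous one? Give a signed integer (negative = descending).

The 4-note cells begin on A3, E3, B2, F#2 — each down a 4th from the last.
A3→E3 is 52 − 57 = -5 semitones.

-5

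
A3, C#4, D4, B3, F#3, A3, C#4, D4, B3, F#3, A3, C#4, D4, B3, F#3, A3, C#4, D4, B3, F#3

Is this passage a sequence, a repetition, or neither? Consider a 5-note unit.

Each 5-note cell is identical (A3 C#4 D4 B3 F#3), restated at the same pitch.

repetition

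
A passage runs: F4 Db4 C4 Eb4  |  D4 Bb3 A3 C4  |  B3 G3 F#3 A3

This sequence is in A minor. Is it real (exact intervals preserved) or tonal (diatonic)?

real

Each cell has the same semitone pattern (-4, -1, 3) — intervals are preserved exactly.
And Db4 lies outside A minor, so the sequence is real rather than tonal.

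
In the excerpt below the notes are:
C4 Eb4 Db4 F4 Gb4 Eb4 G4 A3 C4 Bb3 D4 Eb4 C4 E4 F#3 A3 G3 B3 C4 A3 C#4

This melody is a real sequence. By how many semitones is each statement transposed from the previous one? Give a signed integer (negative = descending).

The 7-note cells begin on C4, A3, F#3 — each down a 3rd from the last.
Counting half-steps from C4 to A3: -3.

-3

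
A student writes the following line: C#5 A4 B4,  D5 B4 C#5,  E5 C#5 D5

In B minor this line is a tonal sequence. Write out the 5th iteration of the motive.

Taking 3-note groups, the heads are C#5, D5, E5: the pattern moves up a 2nd.
Carrying on: F#5 → G5.
From G5 the diatonic shape gives G5 E5 F#5.

G5 E5 F#5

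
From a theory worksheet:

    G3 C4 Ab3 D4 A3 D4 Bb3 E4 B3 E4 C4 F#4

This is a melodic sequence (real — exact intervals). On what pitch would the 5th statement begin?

D#4

With a 4-note motive the entries are G3, A3, B3, each up a 2nd from the previous.
Extending the heads up a 2nd: C#4 → D#4.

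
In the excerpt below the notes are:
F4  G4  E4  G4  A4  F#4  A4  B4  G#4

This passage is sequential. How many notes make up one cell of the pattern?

9 notes total. Splitting into 3 groups of 3:
F4 G4 E4 | G4 A4 F#4 | A4 B4 G#4
Each cell is the previous one up a 2nd — so the unit is 3 notes.

3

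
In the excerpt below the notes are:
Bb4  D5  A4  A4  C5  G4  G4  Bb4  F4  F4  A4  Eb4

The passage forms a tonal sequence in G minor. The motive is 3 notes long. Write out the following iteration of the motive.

Eb4 G4 D4

The 3-note cells begin on Bb4, A4, G4, F4 — each down a 2nd from the last.
So cell 5 is Eb4 G4 D4.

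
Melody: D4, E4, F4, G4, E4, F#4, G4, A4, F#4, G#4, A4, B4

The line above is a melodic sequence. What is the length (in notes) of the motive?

12 notes total. Splitting into 3 groups of 4:
D4 E4 F4 G4 | E4 F#4 G4 A4 | F#4 G#4 A4 B4
That's a consistent up a 2nd shift per cell, and no other grouping gives one.

4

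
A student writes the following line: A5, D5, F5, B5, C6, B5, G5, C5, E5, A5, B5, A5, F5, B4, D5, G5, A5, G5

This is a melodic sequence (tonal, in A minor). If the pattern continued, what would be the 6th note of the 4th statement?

F5

With 6-note cells, note 6 of each statement runs B5, A5, G5.
Each moves down a 2nd; the next is F5.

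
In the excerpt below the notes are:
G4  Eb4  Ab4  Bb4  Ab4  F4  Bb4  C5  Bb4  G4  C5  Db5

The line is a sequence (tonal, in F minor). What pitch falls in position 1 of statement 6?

The unit is 4 notes. Position-1 pitches of the 3 shown cells: G4, Ab4, Bb4.
Carrying that up a 2nd forward: C5 → Db5 → Eb5.

Eb5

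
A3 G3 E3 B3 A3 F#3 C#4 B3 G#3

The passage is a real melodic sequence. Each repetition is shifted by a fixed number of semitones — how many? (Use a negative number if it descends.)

Taking 3-note groups, the heads are A3, B3, C#4: the pattern moves up a 2nd.
Counting half-steps from A3 to B3: 2.

2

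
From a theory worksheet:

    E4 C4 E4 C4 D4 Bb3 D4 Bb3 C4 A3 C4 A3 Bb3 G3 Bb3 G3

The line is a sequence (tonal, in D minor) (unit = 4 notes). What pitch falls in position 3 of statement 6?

G3

Grouping in 4s, the 3rd note of each cell is E4, D4, C4, Bb3.
Each moves down a 2nd. Continuing: A3 → G3.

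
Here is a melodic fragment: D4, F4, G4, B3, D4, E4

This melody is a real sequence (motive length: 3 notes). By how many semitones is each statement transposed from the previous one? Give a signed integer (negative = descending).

-3

With a 3-note motive the entries are D4, B3, each down a 3rd from the previous.
D4→B3 is 59 − 62 = -3 semitones.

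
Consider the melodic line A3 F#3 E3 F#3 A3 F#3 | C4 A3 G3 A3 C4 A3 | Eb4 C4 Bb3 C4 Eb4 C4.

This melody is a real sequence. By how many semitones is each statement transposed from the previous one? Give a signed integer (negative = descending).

3

The 6-note cells begin on A3, C4, Eb4 — each up a 3rd from the last.
Counting half-steps from A3 to C4: 3.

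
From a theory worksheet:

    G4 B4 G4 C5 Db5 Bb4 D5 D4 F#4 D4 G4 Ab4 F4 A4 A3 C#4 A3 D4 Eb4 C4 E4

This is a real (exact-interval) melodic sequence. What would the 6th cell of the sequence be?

F#2 A#2 F#2 B2 C3 A2 C#3

The 7-note cells begin on G4, D4, A3 — each down a 4th from the last.
Continuing the starts: E3 → B2 → F#2.
From F#2 the exact shape gives F#2 A#2 F#2 B2 C3 A2 C#3.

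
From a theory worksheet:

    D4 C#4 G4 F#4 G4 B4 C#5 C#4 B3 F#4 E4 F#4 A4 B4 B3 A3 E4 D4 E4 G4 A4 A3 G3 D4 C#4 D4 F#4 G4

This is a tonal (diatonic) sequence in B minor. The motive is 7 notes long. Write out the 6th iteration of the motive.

Taking 7-note groups, the heads are D4, C#4, B3, A3: the pattern moves down a 2nd.
Continuing the starts: G3 → F#3.
Statement 6 starts on F#3 and keeps the same diatonic contour: F#3 E3 B3 A3 B3 D4 E4.

F#3 E3 B3 A3 B3 D4 E4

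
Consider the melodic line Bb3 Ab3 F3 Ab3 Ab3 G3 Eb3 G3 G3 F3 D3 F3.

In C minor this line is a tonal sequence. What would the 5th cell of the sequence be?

Eb3 D3 Bb2 D3

Unit = 4 notes; the statements start on Bb3, Ab3, G3, moving down a 2nd each time.
Carrying on: F3 → Eb3.
From Eb3 the diatonic shape gives Eb3 D3 Bb2 D3.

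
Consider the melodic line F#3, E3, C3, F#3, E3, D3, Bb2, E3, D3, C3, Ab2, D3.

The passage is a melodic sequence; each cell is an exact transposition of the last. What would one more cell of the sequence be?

Taking 4-note groups, the heads are F#3, E3, D3: the pattern moves down a 2nd.
From C3 the exact shape gives C3 Bb2 Gb2 C3.

C3 Bb2 Gb2 C3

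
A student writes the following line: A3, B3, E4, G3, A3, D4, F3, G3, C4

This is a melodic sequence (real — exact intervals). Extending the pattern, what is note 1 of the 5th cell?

The unit is 3 notes. Position-1 pitches of the 3 shown cells: A3, G3, F3.
Extending down a 2nd: Eb3 → Db3.

Db3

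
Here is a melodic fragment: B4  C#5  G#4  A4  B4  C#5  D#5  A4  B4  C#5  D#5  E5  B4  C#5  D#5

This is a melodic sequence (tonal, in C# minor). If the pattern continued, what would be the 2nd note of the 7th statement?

The unit is 5 notes. Position-2 pitches of the 3 shown cells: C#5, D#5, E5.
Carrying that up a 2nd forward: F#5 → G#5 → A5 → B5.

B5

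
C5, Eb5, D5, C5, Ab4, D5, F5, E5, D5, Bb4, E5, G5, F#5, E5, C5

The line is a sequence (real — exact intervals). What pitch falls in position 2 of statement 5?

B5

Grouping in 5s, the 2nd note of each cell is Eb5, F5, G5.
Each moves up a 2nd. Continuing: A5 → B5.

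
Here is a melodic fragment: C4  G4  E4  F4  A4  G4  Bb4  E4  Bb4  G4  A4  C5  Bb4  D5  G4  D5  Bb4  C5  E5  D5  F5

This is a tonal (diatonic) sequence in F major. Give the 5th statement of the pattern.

D5 A5 F5 G5 Bb5 A5 C6

The 7-note cells begin on C4, E4, G4 — each up a 3rd from the last.
Continuing the starts: Bb4 → D5.
So cell 5 is D5 A5 F5 G5 Bb5 A5 C6.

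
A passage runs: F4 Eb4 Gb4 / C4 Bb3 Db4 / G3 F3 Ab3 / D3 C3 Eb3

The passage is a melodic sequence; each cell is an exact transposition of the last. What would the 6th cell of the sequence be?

The 3-note cells begin on F4, C4, G3, D3 — each down a 4th from the last.
Continuing the starts: A2 → E2.
Statement 6 starts on E2 and keeps the same exact contour: E2 D2 F2.

E2 D2 F2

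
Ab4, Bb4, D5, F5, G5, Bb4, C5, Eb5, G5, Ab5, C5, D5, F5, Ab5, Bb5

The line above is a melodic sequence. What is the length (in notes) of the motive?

15 notes total. Splitting into 3 groups of 5:
Ab4 Bb4 D5 F5 G5 | Bb4 C5 Eb5 G5 Ab5 | C5 D5 F5 Ab5 Bb5
Every group is a transposition up a 2nd of the one before; no shorter unit works.

5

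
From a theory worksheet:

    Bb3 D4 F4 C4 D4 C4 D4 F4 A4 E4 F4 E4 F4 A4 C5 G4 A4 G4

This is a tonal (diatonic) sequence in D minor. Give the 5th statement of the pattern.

C5 E5 G5 D5 E5 D5

With a 6-note motive the entries are Bb3, D4, F4, each up a 3rd from the previous.
Continuing the starts: A4 → C5.
Statement 5 starts on C5 and keeps the same diatonic contour: C5 E5 G5 D5 E5 D5.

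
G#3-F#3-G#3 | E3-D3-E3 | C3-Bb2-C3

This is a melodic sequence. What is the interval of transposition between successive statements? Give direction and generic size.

The 3-note cells begin on G#3, E3, C3 — each down a 3rd from the last.
G#3 to E3 is down a 3rd.

down a 3rd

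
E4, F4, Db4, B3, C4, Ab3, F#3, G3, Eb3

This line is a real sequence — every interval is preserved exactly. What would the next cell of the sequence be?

C#3 D3 Bb2

With a 3-note motive the entries are E4, B3, F#3, each down a 4th from the previous.
So cell 4 is C#3 D3 Bb2.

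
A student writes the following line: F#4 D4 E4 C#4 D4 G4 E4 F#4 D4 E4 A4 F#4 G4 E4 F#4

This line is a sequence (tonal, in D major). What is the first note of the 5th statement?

C#5

Unit = 5 notes; the statements start on F#4, G4, A4, moving up a 2nd each time.
Continuing: B4 → C#5. Statement 5 starts on C#5.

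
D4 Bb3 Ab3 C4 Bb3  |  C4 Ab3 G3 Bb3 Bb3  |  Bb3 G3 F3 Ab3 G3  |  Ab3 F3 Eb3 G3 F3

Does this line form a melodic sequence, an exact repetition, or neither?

neither

Note 5 of cell 2 is Bb3; if this were a sequence it would be Ab3. No unit length gives a consistent transposition pattern.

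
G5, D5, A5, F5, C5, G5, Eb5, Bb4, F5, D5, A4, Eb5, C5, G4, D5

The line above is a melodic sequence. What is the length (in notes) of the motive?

Try groups of 3 (5 cells in 15 notes):
G5 D5 A5 | F5 C5 G5 | Eb5 Bb4 F5 | D5 A4 Eb5 | C5 G4 D5
That's a consistent down a 2nd shift per cell, and no other grouping gives one.

3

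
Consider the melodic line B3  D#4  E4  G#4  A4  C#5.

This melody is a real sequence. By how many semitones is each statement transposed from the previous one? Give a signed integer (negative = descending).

5

With a 2-note motive the entries are B3, E4, A4, each up a 4th from the previous.
B3 to E4 spans +5 semitones.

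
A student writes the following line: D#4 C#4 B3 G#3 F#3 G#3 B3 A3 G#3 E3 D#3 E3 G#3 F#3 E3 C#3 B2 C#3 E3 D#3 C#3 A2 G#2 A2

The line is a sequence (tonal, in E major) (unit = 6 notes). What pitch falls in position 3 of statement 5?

A2

The unit is 6 notes. Position-3 pitches of the 4 shown cells: B3, G#3, E3, C#3.
From C#3, down a 3rd gives A2.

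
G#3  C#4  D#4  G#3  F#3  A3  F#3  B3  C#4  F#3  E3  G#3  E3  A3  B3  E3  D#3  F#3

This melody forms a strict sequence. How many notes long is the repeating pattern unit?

There are 18 notes; a 6-note unit gives 3 cells:
G#3 C#4 D#4 G#3 F#3 A3 | F#3 B3 C#4 F#3 E3 G#3 | E3 A3 B3 E3 D#3 F#3
Every group is a transposition down a 2nd of the one before; no shorter unit works.

6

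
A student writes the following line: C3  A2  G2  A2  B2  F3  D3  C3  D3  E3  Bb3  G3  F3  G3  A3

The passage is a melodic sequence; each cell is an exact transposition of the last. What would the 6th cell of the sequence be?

With a 5-note motive the entries are C3, F3, Bb3, each up a 4th from the previous.
Extending up a 4th: Eb4 → Ab4 → Db5.
So cell 6 is Db5 Bb4 Ab4 Bb4 C5.

Db5 Bb4 Ab4 Bb4 C5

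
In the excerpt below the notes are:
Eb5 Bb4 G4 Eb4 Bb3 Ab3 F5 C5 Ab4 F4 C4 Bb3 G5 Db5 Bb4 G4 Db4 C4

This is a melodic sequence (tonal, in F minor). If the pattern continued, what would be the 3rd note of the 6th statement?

Eb5

With 6-note cells, note 3 of each statement runs G4, Ab4, Bb4.
Carrying that up a 2nd forward: C5 → Db5 → Eb5.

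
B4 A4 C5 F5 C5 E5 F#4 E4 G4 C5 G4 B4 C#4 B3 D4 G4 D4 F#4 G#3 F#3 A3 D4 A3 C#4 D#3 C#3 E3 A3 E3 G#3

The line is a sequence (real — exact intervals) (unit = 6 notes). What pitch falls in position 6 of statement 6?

The unit is 6 notes. Position-6 pitches of the 5 shown cells: E5, B4, F#4, C#4, G#3.
From G#3, down a 4th gives D#3.

D#3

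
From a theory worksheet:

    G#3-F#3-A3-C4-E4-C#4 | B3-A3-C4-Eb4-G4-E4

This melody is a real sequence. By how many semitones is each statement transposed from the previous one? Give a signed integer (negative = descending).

The 6-note cells begin on G#3, B3 — each up a 3rd from the last.
G#3 to B3 spans +3 semitones.

3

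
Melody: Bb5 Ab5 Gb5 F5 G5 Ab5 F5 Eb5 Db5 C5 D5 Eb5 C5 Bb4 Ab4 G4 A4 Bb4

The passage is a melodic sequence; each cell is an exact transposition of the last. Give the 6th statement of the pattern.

Unit = 6 notes; the statements start on Bb5, F5, C5, moving down a 4th each time.
Extending down a 4th: G4 → D4 → A3.
From A3 the exact shape gives A3 G3 F3 E3 F#3 G3.

A3 G3 F3 E3 F#3 G3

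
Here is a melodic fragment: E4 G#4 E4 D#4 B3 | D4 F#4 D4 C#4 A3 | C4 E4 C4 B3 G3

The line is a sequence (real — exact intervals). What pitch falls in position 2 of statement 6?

Bb3

The unit is 5 notes. Position-2 pitches of the 3 shown cells: G#4, F#4, E4.
Extending down a 2nd: D4 → C4 → Bb3.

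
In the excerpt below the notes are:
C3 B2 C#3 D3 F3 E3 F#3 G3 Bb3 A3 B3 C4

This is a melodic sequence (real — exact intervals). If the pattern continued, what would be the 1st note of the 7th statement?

Gb5

With 4-note cells, note 1 of each statement runs C3, F3, Bb3.
Each moves up a 4th. Continuing: Eb4 → Ab4 → Db5 → Gb5.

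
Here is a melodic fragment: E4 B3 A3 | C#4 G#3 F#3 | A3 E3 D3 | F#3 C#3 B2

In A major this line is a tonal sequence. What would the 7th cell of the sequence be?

G#2 D2 C#2

With a 3-note motive the entries are E4, C#4, A3, F#3, each down a 3rd from the previous.
Carrying on: D3 → B2 → G#2.
So cell 7 is G#2 D2 C#2.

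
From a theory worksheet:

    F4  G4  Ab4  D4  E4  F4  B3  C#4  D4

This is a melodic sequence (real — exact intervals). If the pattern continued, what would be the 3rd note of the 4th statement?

B3

Grouping in 3s, the 3rd note of each cell is Ab4, F4, D4.
Each moves down a 3rd; the next is B3.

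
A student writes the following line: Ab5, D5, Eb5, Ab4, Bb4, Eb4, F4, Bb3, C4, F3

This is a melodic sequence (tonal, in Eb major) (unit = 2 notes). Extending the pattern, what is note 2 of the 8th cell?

The unit is 2 notes. Position-2 pitches of the 5 shown cells: D5, Ab4, Eb4, Bb3, F3.
Each moves down a 4th. Continuing: C3 → G2 → D2.

D2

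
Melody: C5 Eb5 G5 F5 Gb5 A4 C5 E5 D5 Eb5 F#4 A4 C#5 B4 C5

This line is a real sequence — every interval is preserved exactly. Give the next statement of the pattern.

D#4 F#4 A#4 G#4 A4

Taking 5-note groups, the heads are C5, A4, F#4: the pattern moves down a 3rd.
From D#4 the exact shape gives D#4 F#4 A#4 G#4 A4.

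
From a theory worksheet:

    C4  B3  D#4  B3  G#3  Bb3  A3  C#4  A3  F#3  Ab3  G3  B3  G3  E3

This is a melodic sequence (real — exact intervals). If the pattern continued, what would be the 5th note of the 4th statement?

D3

The unit is 5 notes. Position-5 pitches of the 3 shown cells: G#3, F#3, E3.
From E3, down a 2nd gives D3.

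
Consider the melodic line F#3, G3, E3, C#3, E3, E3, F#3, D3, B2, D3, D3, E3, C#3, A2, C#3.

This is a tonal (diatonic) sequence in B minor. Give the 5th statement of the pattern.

B2 C#3 A2 F#2 A2

Taking 5-note groups, the heads are F#3, E3, D3: the pattern moves down a 2nd.
Continuing the starts: C#3 → B2.
From B2 the diatonic shape gives B2 C#3 A2 F#2 A2.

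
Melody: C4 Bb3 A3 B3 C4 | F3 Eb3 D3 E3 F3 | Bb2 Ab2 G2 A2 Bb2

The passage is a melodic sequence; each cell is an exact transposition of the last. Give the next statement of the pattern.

Eb2 Db2 C2 D2 Eb2

With a 5-note motive the entries are C4, F3, Bb2, each down a 5th from the previous.
Statement 4 starts on Eb2 and keeps the same exact contour: Eb2 Db2 C2 D2 Eb2.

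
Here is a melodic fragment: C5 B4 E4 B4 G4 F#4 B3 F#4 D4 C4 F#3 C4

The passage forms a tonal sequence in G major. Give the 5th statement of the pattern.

E3 D3 G2 D3

Taking 4-note groups, the heads are C5, G4, D4: the pattern moves down a 4th.
Continuing the starts: A3 → E3.
From E3 the diatonic shape gives E3 D3 G2 D3.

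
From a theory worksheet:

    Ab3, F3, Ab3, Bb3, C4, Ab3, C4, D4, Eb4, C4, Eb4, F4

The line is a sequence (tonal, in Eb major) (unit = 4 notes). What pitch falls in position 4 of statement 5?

The unit is 4 notes. Position-4 pitches of the 3 shown cells: Bb3, D4, F4.
Extending up a 3rd: Ab4 → C5.

C5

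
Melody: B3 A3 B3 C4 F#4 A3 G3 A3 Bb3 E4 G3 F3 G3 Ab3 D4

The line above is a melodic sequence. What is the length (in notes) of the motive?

There are 15 notes; a 5-note unit gives 3 cells:
B3 A3 B3 C4 F#4 | A3 G3 A3 Bb3 E4 | G3 F3 G3 Ab3 D4
Each cell is the previous one down a 2nd — so the unit is 5 notes.

5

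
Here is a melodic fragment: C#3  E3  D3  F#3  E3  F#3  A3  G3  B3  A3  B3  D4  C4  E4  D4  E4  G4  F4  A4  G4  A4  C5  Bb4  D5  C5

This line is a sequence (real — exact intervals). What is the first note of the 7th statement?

G5

With a 5-note motive the entries are C#3, F#3, B3, E4, A4, each up a 4th from the previous.
Continuing: D5 → G5. Statement 7 starts on G5.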